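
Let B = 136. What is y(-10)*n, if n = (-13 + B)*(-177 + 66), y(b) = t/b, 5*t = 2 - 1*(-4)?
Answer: 40959/25 ≈ 1638.4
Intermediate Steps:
t = 6/5 (t = (2 - 1*(-4))/5 = (2 + 4)/5 = (⅕)*6 = 6/5 ≈ 1.2000)
y(b) = 6/(5*b)
n = -13653 (n = (-13 + 136)*(-177 + 66) = 123*(-111) = -13653)
y(-10)*n = ((6/5)/(-10))*(-13653) = ((6/5)*(-⅒))*(-13653) = -3/25*(-13653) = 40959/25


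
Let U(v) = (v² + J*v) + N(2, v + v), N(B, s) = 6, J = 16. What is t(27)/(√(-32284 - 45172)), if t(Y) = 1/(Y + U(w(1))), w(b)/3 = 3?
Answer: -I*√4841/4995912 ≈ -1.3927e-5*I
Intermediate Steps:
w(b) = 9 (w(b) = 3*3 = 9)
U(v) = 6 + v² + 16*v (U(v) = (v² + 16*v) + 6 = 6 + v² + 16*v)
t(Y) = 1/(231 + Y) (t(Y) = 1/(Y + (6 + 9² + 16*9)) = 1/(Y + (6 + 81 + 144)) = 1/(Y + 231) = 1/(231 + Y))
t(27)/(√(-32284 - 45172)) = 1/((231 + 27)*(√(-32284 - 45172))) = 1/(258*(√(-77456))) = 1/(258*((4*I*√4841))) = (-I*√4841/19364)/258 = -I*√4841/4995912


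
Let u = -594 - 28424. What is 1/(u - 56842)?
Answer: -1/85860 ≈ -1.1647e-5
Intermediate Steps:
u = -29018
1/(u - 56842) = 1/(-29018 - 56842) = 1/(-85860) = -1/85860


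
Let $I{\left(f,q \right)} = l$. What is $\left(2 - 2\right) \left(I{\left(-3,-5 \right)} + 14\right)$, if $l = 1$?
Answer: $0$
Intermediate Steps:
$I{\left(f,q \right)} = 1$
$\left(2 - 2\right) \left(I{\left(-3,-5 \right)} + 14\right) = \left(2 - 2\right) \left(1 + 14\right) = 0 \cdot 15 = 0$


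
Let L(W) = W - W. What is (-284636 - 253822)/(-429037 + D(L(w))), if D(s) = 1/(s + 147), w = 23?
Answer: 39576663/31534219 ≈ 1.2550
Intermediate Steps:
L(W) = 0
D(s) = 1/(147 + s)
(-284636 - 253822)/(-429037 + D(L(w))) = (-284636 - 253822)/(-429037 + 1/(147 + 0)) = -538458/(-429037 + 1/147) = -538458/(-63068438/147) = -538458*(-147/63068438) = 39576663/31534219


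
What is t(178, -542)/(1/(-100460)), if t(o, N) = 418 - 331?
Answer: -8740020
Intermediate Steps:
t(o, N) = 87
t(178, -542)/(1/(-100460)) = 87/(1/(-100460)) = 87/(-1/100460) = 87*(-100460) = -8740020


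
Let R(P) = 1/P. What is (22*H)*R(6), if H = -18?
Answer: -66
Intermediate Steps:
(22*H)*R(6) = (22*(-18))/6 = -396*1/6 = -66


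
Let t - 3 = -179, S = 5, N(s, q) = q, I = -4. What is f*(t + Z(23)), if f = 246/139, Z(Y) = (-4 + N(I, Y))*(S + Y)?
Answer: 87576/139 ≈ 630.04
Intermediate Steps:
Z(Y) = (-4 + Y)*(5 + Y)
t = -176 (t = 3 - 179 = -176)
f = 246/139 (f = 246*(1/139) = 246/139 ≈ 1.7698)
f*(t + Z(23)) = 246*(-176 + (-20 + 23 + 23²))/139 = 246*(-176 + (-20 + 23 + 529))/139 = 246*(-176 + 532)/139 = (246/139)*356 = 87576/139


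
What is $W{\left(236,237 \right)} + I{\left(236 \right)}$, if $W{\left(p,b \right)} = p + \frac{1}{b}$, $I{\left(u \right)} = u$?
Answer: $\frac{111865}{237} \approx 472.0$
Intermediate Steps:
$W{\left(236,237 \right)} + I{\left(236 \right)} = \left(236 + \frac{1}{237}\right) + 236 = \frac{55933}{237} + 236 = \frac{111865}{237}$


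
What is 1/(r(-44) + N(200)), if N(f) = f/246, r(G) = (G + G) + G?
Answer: -123/16136 ≈ -0.0076227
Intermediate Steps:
r(G) = 3*G (r(G) = 2*G + G = 3*G)
N(f) = f/246 (N(f) = f*(1/246) = f/246)
1/(r(-44) + N(200)) = 1/(3*(-44) + (1/246)*200) = 1/(-132 + 100/123) = 1/(-16136/123) = -123/16136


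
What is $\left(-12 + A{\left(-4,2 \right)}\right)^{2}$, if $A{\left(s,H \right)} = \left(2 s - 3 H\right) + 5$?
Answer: $441$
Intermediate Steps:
$A{\left(s,H \right)} = 5 - 3 H + 2 s$ ($A{\left(s,H \right)} = \left(- 3 H + 2 s\right) + 5 = 5 - 3 H + 2 s$)
$\left(-12 + A{\left(-4,2 \right)}\right)^{2} = \left(-12 + \left(5 - 6 + 2 \left(-4\right)\right)\right)^{2} = \left(-12 - 9\right)^{2} = \left(-21\right)^{2} = 441$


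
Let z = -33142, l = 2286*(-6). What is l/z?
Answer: 6858/16571 ≈ 0.41386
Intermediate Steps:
l = -13716
l/z = -13716/(-33142) = -13716*(-1/33142) = 6858/16571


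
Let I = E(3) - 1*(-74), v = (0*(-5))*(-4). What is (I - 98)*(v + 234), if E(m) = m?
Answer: -4914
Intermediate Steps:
v = 0 (v = 0*(-4) = 0)
I = 77 (I = 3 - 1*(-74) = 3 + 74 = 77)
(I - 98)*(v + 234) = (77 - 98)*(0 + 234) = -21*234 = -4914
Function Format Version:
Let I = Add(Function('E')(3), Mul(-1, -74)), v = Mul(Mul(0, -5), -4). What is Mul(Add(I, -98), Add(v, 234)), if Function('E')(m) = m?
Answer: -4914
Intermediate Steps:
v = 0 (v = Mul(0, -4) = 0)
I = 77 (I = Add(3, Mul(-1, -74)) = Add(3, 74) = 77)
Mul(Add(I, -98), Add(v, 234)) = Mul(Add(77, -98), Add(0, 234)) = Mul(-21, 234) = -4914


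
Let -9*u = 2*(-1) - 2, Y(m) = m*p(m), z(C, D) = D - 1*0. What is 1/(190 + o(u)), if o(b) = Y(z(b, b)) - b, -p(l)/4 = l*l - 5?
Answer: 729/144410 ≈ 0.0050481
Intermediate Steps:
p(l) = 20 - 4*l**2 (p(l) = -4*(l*l - 5) = -4*(l**2 - 5) = -4*(-5 + l**2) = 20 - 4*l**2)
z(C, D) = D (z(C, D) = D + 0 = D)
Y(m) = m*(20 - 4*m**2)
u = 4/9 (u = -(2*(-1) - 2)/9 = -(-2 - 2)/9 = -1/9*(-4) = 4/9 ≈ 0.44444)
o(b) = -b + 4*b*(5 - b**2) (o(b) = 4*b*(5 - b**2) - b = -b + 4*b*(5 - b**2))
1/(190 + o(u)) = 1/(190 + 4*(19 - 4*(4/9)**2)/9) = 1/(190 + 4*(19 - 4*16/81)/9) = 1/(190 + 4*(19 - 64/81)/9) = 1/(190 + (4/9)*(1475/81)) = 1/(190 + 5900/729) = 1/(144410/729) = 729/144410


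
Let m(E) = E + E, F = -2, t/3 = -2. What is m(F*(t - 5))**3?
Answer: 85184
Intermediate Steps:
t = -6 (t = 3*(-2) = -6)
m(E) = 2*E
m(F*(t - 5))**3 = (2*(-2*(-6 - 5)))**3 = (2*(-2*(-11)))**3 = (2*22)**3 = 44**3 = 85184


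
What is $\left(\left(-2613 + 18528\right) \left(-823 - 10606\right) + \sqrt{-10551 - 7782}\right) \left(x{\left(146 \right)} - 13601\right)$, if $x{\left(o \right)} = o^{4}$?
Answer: $-82644374800126425 + 1363074765 i \sqrt{2037} \approx -8.2644 \cdot 10^{16} + 6.152 \cdot 10^{10} i$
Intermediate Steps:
$\left(\left(-2613 + 18528\right) \left(-823 - 10606\right) + \sqrt{-10551 - 7782}\right) \left(x{\left(146 \right)} - 13601\right) = \left(\left(-2613 + 18528\right) \left(-823 - 10606\right) + \sqrt{-10551 - 7782}\right) \left(146^{4} - 13601\right) = \left(15915 \left(-11429\right) + \sqrt{-18333}\right) \left(454371856 - 13601\right) = \left(-181892535 + 3 i \sqrt{2037}\right) 454358255 = -82644374800126425 + 1363074765 i \sqrt{2037}$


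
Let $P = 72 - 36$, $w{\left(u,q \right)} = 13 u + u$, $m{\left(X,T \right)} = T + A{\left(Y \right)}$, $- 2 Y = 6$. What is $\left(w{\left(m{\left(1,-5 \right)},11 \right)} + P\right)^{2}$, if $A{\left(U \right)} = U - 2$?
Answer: $10816$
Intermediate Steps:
$Y = -3$ ($Y = \left(- \frac{1}{2}\right) 6 = -3$)
$A{\left(U \right)} = -2 + U$
$m{\left(X,T \right)} = -5 + T$ ($m{\left(X,T \right)} = T - 5 = -5 + T$)
$w{\left(u,q \right)} = 14 u$
$P = 36$
$\left(w{\left(m{\left(1,-5 \right)},11 \right)} + P\right)^{2} = \left(14 \left(-5 - 5\right) + 36\right)^{2} = \left(14 \left(-10\right) + 36\right)^{2} = \left(-140 + 36\right)^{2} = \left(-104\right)^{2} = 10816$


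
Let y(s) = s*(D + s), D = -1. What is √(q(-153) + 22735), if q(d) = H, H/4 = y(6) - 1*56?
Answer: √22631 ≈ 150.44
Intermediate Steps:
y(s) = s*(-1 + s)
H = -104 (H = 4*(6*(-1 + 6) - 1*56) = 4*(6*5 - 56) = 4*(30 - 56) = 4*(-26) = -104)
q(d) = -104
√(q(-153) + 22735) = √(-104 + 22735) = √22631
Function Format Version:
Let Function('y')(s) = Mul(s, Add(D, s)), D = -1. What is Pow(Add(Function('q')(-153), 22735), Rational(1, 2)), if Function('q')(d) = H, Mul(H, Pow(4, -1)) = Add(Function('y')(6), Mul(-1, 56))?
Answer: Pow(22631, Rational(1, 2)) ≈ 150.44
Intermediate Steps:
Function('y')(s) = Mul(s, Add(-1, s))
H = -104 (H = Mul(4, Add(Mul(6, Add(-1, 6)), Mul(-1, 56))) = Mul(4, Add(Mul(6, 5), -56)) = Mul(4, Add(30, -56)) = Mul(4, -26) = -104)
Function('q')(d) = -104
Pow(Add(Function('q')(-153), 22735), Rational(1, 2)) = Pow(Add(-104, 22735), Rational(1, 2)) = Pow(22631, Rational(1, 2))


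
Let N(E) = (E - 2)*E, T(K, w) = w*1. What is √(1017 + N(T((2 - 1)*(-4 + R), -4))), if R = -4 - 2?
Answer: √1041 ≈ 32.265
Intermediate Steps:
R = -6
T(K, w) = w
N(E) = E*(-2 + E) (N(E) = (-2 + E)*E = E*(-2 + E))
√(1017 + N(T((2 - 1)*(-4 + R), -4))) = √(1017 - 4*(-2 - 4)) = √(1017 - 4*(-6)) = √(1017 + 24) = √1041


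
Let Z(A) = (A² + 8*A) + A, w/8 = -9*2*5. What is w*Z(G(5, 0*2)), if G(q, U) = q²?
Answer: -612000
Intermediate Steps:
w = -720 (w = 8*(-9*2*5) = 8*(-18*5) = 8*(-90) = -720)
Z(A) = A² + 9*A
w*Z(G(5, 0*2)) = -720*5²*(9 + 5²) = -18000*(9 + 25) = -18000*34 = -720*850 = -612000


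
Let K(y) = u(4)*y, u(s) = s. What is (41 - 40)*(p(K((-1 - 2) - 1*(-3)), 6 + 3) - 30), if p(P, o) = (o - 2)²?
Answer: 19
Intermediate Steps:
K(y) = 4*y
p(P, o) = (-2 + o)²
(41 - 40)*(p(K((-1 - 2) - 1*(-3)), 6 + 3) - 30) = (41 - 40)*((-2 + (6 + 3))² - 30) = 1*((-2 + 9)² - 30) = 1*(7² - 30) = 1*(49 - 30) = 1*19 = 19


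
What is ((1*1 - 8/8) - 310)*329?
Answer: -101990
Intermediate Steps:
((1*1 - 8/8) - 310)*329 = ((1 - 8*⅛) - 310)*329 = ((1 - 1) - 310)*329 = (0 - 310)*329 = -310*329 = -101990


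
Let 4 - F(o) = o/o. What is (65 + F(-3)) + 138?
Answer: 206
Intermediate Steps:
F(o) = 3 (F(o) = 4 - o/o = 4 - 1*1 = 4 - 1 = 3)
(65 + F(-3)) + 138 = (65 + 3) + 138 = 68 + 138 = 206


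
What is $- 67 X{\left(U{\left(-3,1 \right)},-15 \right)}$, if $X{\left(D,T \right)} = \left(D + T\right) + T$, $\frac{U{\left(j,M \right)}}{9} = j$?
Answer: $3819$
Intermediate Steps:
$U{\left(j,M \right)} = 9 j$
$X{\left(D,T \right)} = D + 2 T$
$- 67 X{\left(U{\left(-3,1 \right)},-15 \right)} = - 67 \left(9 \left(-3\right) + 2 \left(-15\right)\right) = - 67 \left(-27 - 30\right) = \left(-67\right) \left(-57\right) = 3819$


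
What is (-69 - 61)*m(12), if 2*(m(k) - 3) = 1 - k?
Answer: 325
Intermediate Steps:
m(k) = 7/2 - k/2 (m(k) = 3 + (1 - k)/2 = 3 + (½ - k/2) = 7/2 - k/2)
(-69 - 61)*m(12) = (-69 - 61)*(7/2 - ½*12) = -130*(7/2 - 6) = -130*(-5/2) = 325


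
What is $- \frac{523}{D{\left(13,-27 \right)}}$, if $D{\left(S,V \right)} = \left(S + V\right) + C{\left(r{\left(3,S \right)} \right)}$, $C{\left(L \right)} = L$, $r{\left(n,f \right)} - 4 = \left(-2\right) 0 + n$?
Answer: $\frac{523}{7} \approx 74.714$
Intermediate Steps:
$r{\left(n,f \right)} = 4 + n$ ($r{\left(n,f \right)} = 4 + \left(\left(-2\right) 0 + n\right) = 4 + \left(0 + n\right) = 4 + n$)
$D{\left(S,V \right)} = 7 + S + V$ ($D{\left(S,V \right)} = \left(S + V\right) + \left(4 + 3\right) = \left(S + V\right) + 7 = 7 + S + V$)
$- \frac{523}{D{\left(13,-27 \right)}} = - \frac{523}{7 + 13 - 27} = - \frac{523}{-7} = \left(-523\right) \left(- \frac{1}{7}\right) = \frac{523}{7}$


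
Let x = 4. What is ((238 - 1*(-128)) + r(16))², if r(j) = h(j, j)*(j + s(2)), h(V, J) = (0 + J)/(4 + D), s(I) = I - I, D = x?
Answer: 158404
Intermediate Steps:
D = 4
s(I) = 0
h(V, J) = J/8 (h(V, J) = (0 + J)/(4 + 4) = J/8)
r(j) = j²/8 (r(j) = (j/8)*(j + 0) = (j/8)*j = j²/8)
((238 - 1*(-128)) + r(16))² = ((238 - 1*(-128)) + (⅛)*16²)² = ((238 + 128) + (⅛)*256)² = (366 + 32)² = 398² = 158404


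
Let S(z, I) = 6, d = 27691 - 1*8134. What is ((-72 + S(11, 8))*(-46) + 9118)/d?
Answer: 12154/19557 ≈ 0.62147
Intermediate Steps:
d = 19557 (d = 27691 - 8134 = 19557)
((-72 + S(11, 8))*(-46) + 9118)/d = ((-72 + 6)*(-46) + 9118)/19557 = (-66*(-46) + 9118)*(1/19557) = (3036 + 9118)*(1/19557) = 12154*(1/19557) = 12154/19557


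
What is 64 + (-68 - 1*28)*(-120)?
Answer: 11584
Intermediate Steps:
64 + (-68 - 1*28)*(-120) = 64 + (-68 - 28)*(-120) = 64 - 96*(-120) = 64 + 11520 = 11584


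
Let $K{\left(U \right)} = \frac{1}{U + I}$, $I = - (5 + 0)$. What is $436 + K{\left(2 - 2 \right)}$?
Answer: $\frac{2179}{5} \approx 435.8$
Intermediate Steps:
$I = -5$ ($I = \left(-1\right) 5 = -5$)
$K{\left(U \right)} = \frac{1}{-5 + U}$ ($K{\left(U \right)} = \frac{1}{U - 5} = \frac{1}{-5 + U}$)
$436 + K{\left(2 - 2 \right)} = 436 + \frac{1}{-5 + \left(2 - 2\right)} = 436 + \frac{1}{-5 + 0} = 436 + \frac{1}{-5} = 436 - \frac{1}{5} = \frac{2179}{5}$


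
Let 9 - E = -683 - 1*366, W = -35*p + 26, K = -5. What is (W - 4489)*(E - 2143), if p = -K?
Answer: 5032230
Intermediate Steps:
p = 5 (p = -1*(-5) = 5)
W = -149 (W = -35*5 + 26 = -175 + 26 = -149)
E = 1058 (E = 9 - (-683 - 1*366) = 9 - (-683 - 366) = 9 - 1*(-1049) = 9 + 1049 = 1058)
(W - 4489)*(E - 2143) = (-149 - 4489)*(1058 - 2143) = -4638*(-1085) = 5032230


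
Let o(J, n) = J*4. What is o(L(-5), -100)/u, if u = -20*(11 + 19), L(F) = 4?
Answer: -2/75 ≈ -0.026667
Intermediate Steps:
o(J, n) = 4*J
u = -600 (u = -20*30 = -600)
o(L(-5), -100)/u = (4*4)/(-600) = 16*(-1/600) = -2/75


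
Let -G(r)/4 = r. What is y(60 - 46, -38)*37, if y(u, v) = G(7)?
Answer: -1036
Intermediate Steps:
G(r) = -4*r
y(u, v) = -28 (y(u, v) = -4*7 = -28)
y(60 - 46, -38)*37 = -28*37 = -1036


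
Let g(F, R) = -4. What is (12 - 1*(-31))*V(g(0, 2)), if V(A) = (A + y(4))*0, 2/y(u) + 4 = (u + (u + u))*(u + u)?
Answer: 0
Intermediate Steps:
y(u) = 2/(-4 + 6*u**2) (y(u) = 2/(-4 + (u + (u + u))*(u + u)) = 2/(-4 + (u + 2*u)*(2*u)) = 2/(-4 + (3*u)*(2*u)) = 2/(-4 + 6*u**2))
V(A) = 0 (V(A) = (A + 1/(-2 + 3*4**2))*0 = (A + 1/(-2 + 3*16))*0 = (A + 1/(-2 + 48))*0 = (A + 1/46)*0 = (1/46 + A)*0 = 0)
(12 - 1*(-31))*V(g(0, 2)) = (12 - 1*(-31))*0 = (12 + 31)*0 = 43*0 = 0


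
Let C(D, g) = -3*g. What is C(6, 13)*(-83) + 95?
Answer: 3332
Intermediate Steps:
C(6, 13)*(-83) + 95 = -3*13*(-83) + 95 = -39*(-83) + 95 = 3237 + 95 = 3332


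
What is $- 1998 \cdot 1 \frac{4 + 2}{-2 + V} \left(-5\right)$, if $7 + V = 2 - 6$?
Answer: $- \frac{59940}{13} \approx -4610.8$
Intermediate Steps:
$V = -11$ ($V = -7 + \left(2 - 6\right) = -7 - 4 = -11$)
$- 1998 \cdot 1 \frac{4 + 2}{-2 + V} \left(-5\right) = - 1998 \cdot 1 \frac{4 + 2}{-2 - 11} \left(-5\right) = - 1998 \cdot 1 \frac{6}{-13} \left(-5\right) = - 1998 \cdot 1 \cdot 6 \left(- \frac{1}{13}\right) \left(-5\right) = - 1998 \cdot 1 \left(- \frac{6}{13}\right) \left(-5\right) = - 1998 \left(\left(- \frac{6}{13}\right) \left(-5\right)\right) = \left(-1998\right) \frac{30}{13} = - \frac{59940}{13}$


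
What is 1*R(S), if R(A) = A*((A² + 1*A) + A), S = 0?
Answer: 0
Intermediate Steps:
R(A) = A*(A² + 2*A) (R(A) = A*((A² + A) + A) = A*((A + A²) + A) = A*(A² + 2*A))
1*R(S) = 1*(0²*(2 + 0)) = 1*(0*2) = 1*0 = 0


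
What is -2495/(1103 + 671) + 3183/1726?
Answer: 335068/765481 ≈ 0.43772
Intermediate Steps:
-2495/(1103 + 671) + 3183/1726 = -2495/1774 + 3183*(1/1726) = -2495*1/1774 + 3183/1726 = -2495/1774 + 3183/1726 = 335068/765481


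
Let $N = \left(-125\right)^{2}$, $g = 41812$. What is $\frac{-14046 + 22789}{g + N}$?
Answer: $\frac{8743}{57437} \approx 0.15222$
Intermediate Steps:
$N = 15625$
$\frac{-14046 + 22789}{g + N} = \frac{-14046 + 22789}{41812 + 15625} = \frac{8743}{57437}$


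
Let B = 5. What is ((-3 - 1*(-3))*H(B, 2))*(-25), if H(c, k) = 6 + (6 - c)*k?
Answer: 0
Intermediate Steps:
H(c, k) = 6 + k*(6 - c)
((-3 - 1*(-3))*H(B, 2))*(-25) = ((-3 - 1*(-3))*(6 + 6*2 - 1*5*2))*(-25) = ((-3 + 3)*(6 + 12 - 10))*(-25) = (0*8)*(-25) = 0*(-25) = 0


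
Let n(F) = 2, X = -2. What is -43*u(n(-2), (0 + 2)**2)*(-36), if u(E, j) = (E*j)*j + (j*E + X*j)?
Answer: 49536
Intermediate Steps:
u(E, j) = -2*j + E*j + E*j**2 (u(E, j) = (E*j)*j + (j*E - 2*j) = E*j**2 + (E*j - 2*j) = E*j**2 + (-2*j + E*j) = -2*j + E*j + E*j**2)
-43*u(n(-2), (0 + 2)**2)*(-36) = -43*(0 + 2)**2*(-2 + 2 + 2*(0 + 2)**2)*(-36) = -43*2**2*(-2 + 2 + 2*2**2)*(-36) = -172*(-2 + 2 + 2*4)*(-36) = -172*(-2 + 2 + 8)*(-36) = -172*8*(-36) = -43*32*(-36) = -1376*(-36) = 49536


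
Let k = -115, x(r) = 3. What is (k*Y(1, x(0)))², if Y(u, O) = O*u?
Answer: 119025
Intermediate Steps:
(k*Y(1, x(0)))² = (-345)² = 119025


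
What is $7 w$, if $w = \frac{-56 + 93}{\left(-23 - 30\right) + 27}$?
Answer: $- \frac{259}{26} \approx -9.9615$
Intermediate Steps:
$w = - \frac{37}{26}$ ($w = \frac{37}{-53 + 27} = \frac{37}{-26} = 37 \left(- \frac{1}{26}\right) = - \frac{37}{26} \approx -1.4231$)
$7 w = 7 \left(- \frac{37}{26}\right) = - \frac{259}{26}$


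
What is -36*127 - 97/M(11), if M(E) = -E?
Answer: -50195/11 ≈ -4563.2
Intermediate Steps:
-36*127 - 97/M(11) = -36*127 - 97/((-1*11)) = -4572 - 97/(-11) = -4572 - 97*(-1/11) = -4572 + 97/11 = -50195/11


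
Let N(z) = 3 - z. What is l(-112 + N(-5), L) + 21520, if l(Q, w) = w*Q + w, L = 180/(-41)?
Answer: 900860/41 ≈ 21972.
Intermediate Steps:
L = -180/41 (L = 180*(-1/41) = -180/41 ≈ -4.3902)
l(Q, w) = w + Q*w (l(Q, w) = Q*w + w = w + Q*w)
l(-112 + N(-5), L) + 21520 = -180*(1 + (-112 + (3 - 1*(-5))))/41 + 21520 = -180*(1 + (-112 + (3 + 5)))/41 + 21520 = -180*(1 + (-112 + 8))/41 + 21520 = -180*(1 - 104)/41 + 21520 = -180/41*(-103) + 21520 = 18540/41 + 21520 = 900860/41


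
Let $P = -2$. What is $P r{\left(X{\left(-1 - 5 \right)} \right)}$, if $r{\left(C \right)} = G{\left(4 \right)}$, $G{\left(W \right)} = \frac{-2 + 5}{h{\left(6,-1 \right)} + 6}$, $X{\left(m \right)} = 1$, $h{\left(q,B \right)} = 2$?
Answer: $- \frac{3}{4} \approx -0.75$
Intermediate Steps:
$G{\left(W \right)} = \frac{3}{8}$ ($G{\left(W \right)} = \frac{-2 + 5}{2 + 6} = \frac{3}{8}$)
$r{\left(C \right)} = \frac{3}{8}$
$P r{\left(X{\left(-1 - 5 \right)} \right)} = \left(-2\right) \frac{3}{8} = - \frac{3}{4}$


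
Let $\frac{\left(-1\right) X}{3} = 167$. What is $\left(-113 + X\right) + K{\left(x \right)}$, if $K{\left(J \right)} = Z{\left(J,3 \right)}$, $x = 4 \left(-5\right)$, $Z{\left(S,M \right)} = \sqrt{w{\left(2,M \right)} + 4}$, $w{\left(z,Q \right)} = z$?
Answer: $-614 + \sqrt{6} \approx -611.55$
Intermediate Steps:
$X = -501$ ($X = \left(-3\right) 167 = -501$)
$Z{\left(S,M \right)} = \sqrt{6}$ ($Z{\left(S,M \right)} = \sqrt{2 + 4} = \sqrt{6}$)
$x = -20$
$K{\left(J \right)} = \sqrt{6}$
$\left(-113 + X\right) + K{\left(x \right)} = \left(-113 - 501\right) + \sqrt{6} = -614 + \sqrt{6}$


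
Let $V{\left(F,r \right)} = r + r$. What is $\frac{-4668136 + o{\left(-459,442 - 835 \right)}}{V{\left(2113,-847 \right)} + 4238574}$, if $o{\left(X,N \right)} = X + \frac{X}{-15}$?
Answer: $- \frac{11671411}{10592200} \approx -1.1019$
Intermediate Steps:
$V{\left(F,r \right)} = 2 r$
$o{\left(X,N \right)} = \frac{14 X}{15}$ ($o{\left(X,N \right)} = X + X \left(- \frac{1}{15}\right) = X - \frac{X}{15} = \frac{14 X}{15}$)
$\frac{-4668136 + o{\left(-459,442 - 835 \right)}}{V{\left(2113,-847 \right)} + 4238574} = \frac{-4668136 + \frac{14}{15} \left(-459\right)}{2 \left(-847\right) + 4238574} = \frac{-4668136 - \frac{2142}{5}}{-1694 + 4238574} = - \frac{23342822}{5 \cdot 4236880} = \left(- \frac{23342822}{5}\right) \frac{1}{4236880} = - \frac{11671411}{10592200}$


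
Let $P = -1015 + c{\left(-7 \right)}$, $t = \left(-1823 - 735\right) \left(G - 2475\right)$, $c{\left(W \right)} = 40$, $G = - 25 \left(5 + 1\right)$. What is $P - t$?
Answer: $-6715725$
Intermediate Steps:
$G = -150$ ($G = \left(-25\right) 6 = -150$)
$t = 6714750$ ($t = \left(-1823 - 735\right) \left(-150 - 2475\right) = \left(-2558\right) \left(-2625\right) = 6714750$)
$P = -975$ ($P = -1015 + 40 = -975$)
$P - t = -975 - 6714750 = -6715725$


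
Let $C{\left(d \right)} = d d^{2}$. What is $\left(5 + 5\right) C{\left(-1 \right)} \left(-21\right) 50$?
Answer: $10500$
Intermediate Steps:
$C{\left(d \right)} = d^{3}$
$\left(5 + 5\right) C{\left(-1 \right)} \left(-21\right) 50 = \left(5 + 5\right) \left(-1\right)^{3} \left(-21\right) 50 = 10 \left(-1\right) \left(-21\right) 50 = \left(-10\right) \left(-21\right) 50 = 210 \cdot 50 = 10500$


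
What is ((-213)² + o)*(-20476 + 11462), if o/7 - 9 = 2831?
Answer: -588154486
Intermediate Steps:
o = 19880 (o = 63 + 7*2831 = 63 + 19817 = 19880)
((-213)² + o)*(-20476 + 11462) = ((-213)² + 19880)*(-20476 + 11462) = (45369 + 19880)*(-9014) = 65249*(-9014) = -588154486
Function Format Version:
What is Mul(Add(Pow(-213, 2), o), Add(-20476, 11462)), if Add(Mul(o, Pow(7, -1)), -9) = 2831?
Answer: -588154486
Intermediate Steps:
o = 19880 (o = Add(63, Mul(7, 2831)) = Add(63, 19817) = 19880)
Mul(Add(Pow(-213, 2), o), Add(-20476, 11462)) = Mul(Add(Pow(-213, 2), 19880), Add(-20476, 11462)) = Mul(Add(45369, 19880), -9014) = Mul(65249, -9014) = -588154486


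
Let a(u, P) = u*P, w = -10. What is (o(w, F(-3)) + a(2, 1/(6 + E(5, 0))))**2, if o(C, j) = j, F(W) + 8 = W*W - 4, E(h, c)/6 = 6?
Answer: 3844/441 ≈ 8.7166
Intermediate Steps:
E(h, c) = 36 (E(h, c) = 6*6 = 36)
F(W) = -12 + W**2 (F(W) = -8 + (W*W - 4) = -8 + (W**2 - 4) = -8 + (-4 + W**2) = -12 + W**2)
a(u, P) = P*u
(o(w, F(-3)) + a(2, 1/(6 + E(5, 0))))**2 = ((-12 + (-3)**2) + 2/(6 + 36))**2 = ((-12 + 9) + 2/42)**2 = (-3 + (1/42)*2)**2 = (-3 + 1/21)**2 = (-62/21)**2 = 3844/441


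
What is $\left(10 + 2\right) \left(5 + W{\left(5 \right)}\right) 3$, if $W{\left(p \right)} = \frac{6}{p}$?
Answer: $\frac{1116}{5} \approx 223.2$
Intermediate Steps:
$\left(10 + 2\right) \left(5 + W{\left(5 \right)}\right) 3 = \left(10 + 2\right) \left(5 + \frac{6}{5}\right) 3 = 12 \left(5 + 6 \cdot \frac{1}{5}\right) 3 = 12 \left(5 + \frac{6}{5}\right) 3 = 12 \cdot \frac{31}{5} \cdot 3 = 12 \cdot \frac{93}{5} = \frac{1116}{5}$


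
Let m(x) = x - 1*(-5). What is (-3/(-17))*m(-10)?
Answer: -15/17 ≈ -0.88235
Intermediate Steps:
m(x) = 5 + x (m(x) = x + 5 = 5 + x)
(-3/(-17))*m(-10) = (-3/(-17))*(5 - 10) = -3*(-1/17)*(-5) = (3/17)*(-5) = -15/17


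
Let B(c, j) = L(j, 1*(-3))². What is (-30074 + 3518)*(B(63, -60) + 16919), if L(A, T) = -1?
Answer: -449327520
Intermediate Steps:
B(c, j) = 1 (B(c, j) = (-1)² = 1)
(-30074 + 3518)*(B(63, -60) + 16919) = (-30074 + 3518)*(1 + 16919) = -26556*16920 = -449327520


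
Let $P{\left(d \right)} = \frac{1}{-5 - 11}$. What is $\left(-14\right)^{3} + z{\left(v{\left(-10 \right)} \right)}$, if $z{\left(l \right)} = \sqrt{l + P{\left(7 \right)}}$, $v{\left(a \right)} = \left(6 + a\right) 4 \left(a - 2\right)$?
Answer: $-2744 + \frac{\sqrt{3071}}{4} \approx -2730.1$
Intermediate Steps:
$P{\left(d \right)} = - \frac{1}{16}$ ($P{\left(d \right)} = \frac{1}{-16} = - \frac{1}{16}$)
$v{\left(a \right)} = \left(-8 + 4 a\right) \left(6 + a\right)$ ($v{\left(a \right)} = \left(6 + a\right) 4 \left(-2 + a\right) = \left(6 + a\right) \left(-8 + 4 a\right) = \left(-8 + 4 a\right) \left(6 + a\right)$)
$z{\left(l \right)} = \sqrt{- \frac{1}{16} + l}$ ($z{\left(l \right)} = \sqrt{l - \frac{1}{16}} = \sqrt{- \frac{1}{16} + l}$)
$\left(-14\right)^{3} + z{\left(v{\left(-10 \right)} \right)} = \left(-14\right)^{3} + \frac{\sqrt{-1 + 16 \left(-48 + 4 \left(-10\right)^{2} + 16 \left(-10\right)\right)}}{4} = -2744 + \frac{\sqrt{-1 + 16 \left(-48 + 4 \cdot 100 - 160\right)}}{4} = -2744 + \frac{\sqrt{-1 + 16 \left(-48 + 400 - 160\right)}}{4} = -2744 + \frac{\sqrt{-1 + 16 \cdot 192}}{4} = -2744 + \frac{\sqrt{-1 + 3072}}{4} = -2744 + \frac{\sqrt{3071}}{4}$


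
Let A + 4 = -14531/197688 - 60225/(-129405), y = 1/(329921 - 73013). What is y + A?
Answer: -131739264200291/36512072735784 ≈ -3.6081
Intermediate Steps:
y = 1/256908 ≈ 3.8924e-6
A = -6153459121/1705454376 (A = -4 + (-14531/197688 - 60225/(-129405)) = -4 + (-14531*1/197688 - 60225*(-1/129405)) = -4 + (-14531/197688 + 4015/8627) = -4 + 668358383/1705454376 = -6153459121/1705454376 ≈ -3.6081)
y + A = 1/256908 - 6153459121/1705454376 = -131739264200291/36512072735784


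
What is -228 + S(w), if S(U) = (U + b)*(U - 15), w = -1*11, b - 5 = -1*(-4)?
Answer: -176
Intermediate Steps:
b = 9 (b = 5 - 1*(-4) = 5 + 4 = 9)
w = -11
S(U) = (-15 + U)*(9 + U) (S(U) = (U + 9)*(U - 15) = (9 + U)*(-15 + U) = (-15 + U)*(9 + U))
-228 + S(w) = -228 + (-135 + (-11)² - 6*(-11)) = -228 + (-135 + 121 + 66) = -228 + 52 = -176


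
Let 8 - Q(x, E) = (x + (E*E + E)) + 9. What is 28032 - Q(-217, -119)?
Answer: 41858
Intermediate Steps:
Q(x, E) = -1 - E - x - E² (Q(x, E) = 8 - ((x + (E*E + E)) + 9) = 8 - ((x + (E² + E)) + 9) = 8 - ((x + (E + E²)) + 9) = 8 - ((E + x + E²) + 9) = 8 - (9 + E + x + E²) = 8 + (-9 - E - x - E²) = -1 - E - x - E²)
28032 - Q(-217, -119) = 28032 - (-1 - 1*(-119) - 1*(-217) - 1*(-119)²) = 28032 - (-1 + 119 + 217 - 1*14161) = 28032 - (-1 + 119 + 217 - 14161) = 28032 - 1*(-13826) = 28032 + 13826 = 41858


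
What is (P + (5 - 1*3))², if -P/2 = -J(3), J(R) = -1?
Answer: 0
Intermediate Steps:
P = -2 (P = -(-2)*(-1) = -2*1 = -2)
(P + (5 - 1*3))² = (-2 + (5 - 1*3))² = (-2 + (5 - 3))² = (-2 + 2)² = 0² = 0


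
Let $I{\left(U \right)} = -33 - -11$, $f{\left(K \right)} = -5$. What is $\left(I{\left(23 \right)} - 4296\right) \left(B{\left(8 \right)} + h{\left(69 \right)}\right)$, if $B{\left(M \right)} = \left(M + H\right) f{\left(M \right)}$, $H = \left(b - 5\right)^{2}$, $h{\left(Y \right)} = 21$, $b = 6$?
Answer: $103632$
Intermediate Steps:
$I{\left(U \right)} = -22$ ($I{\left(U \right)} = -33 + 11 = -22$)
$H = 1$ ($H = \left(6 - 5\right)^{2} = 1^{2} = 1$)
$B{\left(M \right)} = -5 - 5 M$ ($B{\left(M \right)} = \left(M + 1\right) \left(-5\right) = \left(1 + M\right) \left(-5\right) = -5 - 5 M$)
$\left(I{\left(23 \right)} - 4296\right) \left(B{\left(8 \right)} + h{\left(69 \right)}\right) = \left(-22 - 4296\right) \left(\left(-5 - 40\right) + 21\right) = - 4318 \left(\left(-5 - 40\right) + 21\right) = - 4318 \left(-45 + 21\right) = \left(-4318\right) \left(-24\right) = 103632$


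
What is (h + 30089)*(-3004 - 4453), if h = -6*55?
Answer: -221912863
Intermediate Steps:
h = -330
(h + 30089)*(-3004 - 4453) = (-330 + 30089)*(-3004 - 4453) = 29759*(-7457) = -221912863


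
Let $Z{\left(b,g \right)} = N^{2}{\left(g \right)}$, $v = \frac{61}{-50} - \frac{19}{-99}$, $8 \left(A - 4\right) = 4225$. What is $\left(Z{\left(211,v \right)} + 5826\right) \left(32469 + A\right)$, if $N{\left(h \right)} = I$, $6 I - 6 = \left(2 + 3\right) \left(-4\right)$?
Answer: $\frac{4618661449}{24} \approx 1.9244 \cdot 10^{8}$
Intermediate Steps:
$A = \frac{4257}{8}$ ($A = 4 + \frac{1}{8} \cdot 4225 = 4 + \frac{4225}{8} = \frac{4257}{8} \approx 532.13$)
$v = - \frac{5089}{4950}$ ($v = 61 \left(- \frac{1}{50}\right) - - \frac{19}{99} = - \frac{61}{50} + \frac{19}{99} = - \frac{5089}{4950} \approx -1.0281$)
$I = - \frac{7}{3}$ ($I = 1 + \frac{\left(2 + 3\right) \left(-4\right)}{6} = 1 + \frac{5 \left(-4\right)}{6} = 1 + \frac{1}{6} \left(-20\right) = 1 - \frac{10}{3} = - \frac{7}{3} \approx -2.3333$)
$N{\left(h \right)} = - \frac{7}{3}$
$Z{\left(b,g \right)} = \frac{49}{9}$ ($Z{\left(b,g \right)} = \left(- \frac{7}{3}\right)^{2} = \frac{49}{9}$)
$\left(Z{\left(211,v \right)} + 5826\right) \left(32469 + A\right) = \left(\frac{49}{9} + 5826\right) \left(32469 + \frac{4257}{8}\right) = \frac{52483}{9} \cdot \frac{264009}{8} = \frac{4618661449}{24}$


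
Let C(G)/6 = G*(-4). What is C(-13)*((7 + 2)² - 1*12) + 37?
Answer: 21565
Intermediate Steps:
C(G) = -24*G (C(G) = 6*(G*(-4)) = 6*(-4*G) = -24*G)
C(-13)*((7 + 2)² - 1*12) + 37 = (-24*(-13))*((7 + 2)² - 1*12) + 37 = 312*(9² - 12) + 37 = 312*(81 - 12) + 37 = 312*69 + 37 = 21528 + 37 = 21565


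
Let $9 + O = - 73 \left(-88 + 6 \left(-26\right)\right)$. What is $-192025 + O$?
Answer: $-174222$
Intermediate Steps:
$O = 17803$ ($O = -9 - 73 \left(-88 + 6 \left(-26\right)\right) = -9 - 73 \left(-88 - 156\right) = -9 - -17812 = -9 + 17812 = 17803$)
$-192025 + O = -192025 + 17803 = -174222$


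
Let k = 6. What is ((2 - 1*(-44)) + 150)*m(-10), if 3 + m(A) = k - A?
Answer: 2548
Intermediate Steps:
m(A) = 3 - A (m(A) = -3 + (6 - A) = 3 - A)
((2 - 1*(-44)) + 150)*m(-10) = ((2 - 1*(-44)) + 150)*(3 - 1*(-10)) = ((2 + 44) + 150)*(3 + 10) = (46 + 150)*13 = 196*13 = 2548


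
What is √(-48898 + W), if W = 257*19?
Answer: I*√44015 ≈ 209.8*I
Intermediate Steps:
W = 4883
√(-48898 + W) = √(-48898 + 4883) = √(-44015) = I*√44015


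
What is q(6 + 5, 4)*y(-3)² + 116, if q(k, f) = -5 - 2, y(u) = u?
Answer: 53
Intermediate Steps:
q(k, f) = -7
q(6 + 5, 4)*y(-3)² + 116 = -7*(-3)² + 116 = -7*9 + 116 = -63 + 116 = 53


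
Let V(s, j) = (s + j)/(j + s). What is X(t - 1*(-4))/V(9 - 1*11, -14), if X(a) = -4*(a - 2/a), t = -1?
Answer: -28/3 ≈ -9.3333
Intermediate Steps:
V(s, j) = 1 (V(s, j) = (j + s)/(j + s) = 1)
X(a) = -4*a + 8/a
X(t - 1*(-4))/V(9 - 1*11, -14) = (-4*(-1 - 1*(-4)) + 8/(-1 - 1*(-4)))/1 = (-4*(-1 + 4) + 8/(-1 + 4))*1 = (-4*3 + 8/3)*1 = (-12 + 8*(1/3))*1 = (-12 + 8/3)*1 = -28/3*1 = -28/3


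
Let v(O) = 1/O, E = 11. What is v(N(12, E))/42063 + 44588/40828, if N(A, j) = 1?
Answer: 468886468/429337041 ≈ 1.0921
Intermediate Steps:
v(N(12, E))/42063 + 44588/40828 = 1/(1*42063) + 44588/40828 = 1*(1/42063) + 44588*(1/40828) = 1/42063 + 11147/10207 = 468886468/429337041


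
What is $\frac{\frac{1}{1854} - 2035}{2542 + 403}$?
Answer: $- \frac{3772889}{5460030} \approx -0.691$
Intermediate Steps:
$\frac{\frac{1}{1854} - 2035}{2542 + 403} = \frac{\frac{1}{1854} - 2035}{2945} = \left(- \frac{3772889}{1854}\right) \frac{1}{2945} = - \frac{3772889}{5460030}$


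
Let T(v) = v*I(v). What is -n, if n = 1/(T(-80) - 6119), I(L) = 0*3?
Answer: 1/6119 ≈ 0.00016343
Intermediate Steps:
I(L) = 0
T(v) = 0 (T(v) = v*0 = 0)
n = -1/6119 (n = 1/(0 - 6119) = 1/(-6119) = -1/6119 ≈ -0.00016343)
-n = -1*(-1/6119) = 1/6119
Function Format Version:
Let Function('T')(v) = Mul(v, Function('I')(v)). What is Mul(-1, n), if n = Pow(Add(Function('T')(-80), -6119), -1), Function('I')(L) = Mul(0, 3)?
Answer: Rational(1, 6119) ≈ 0.00016343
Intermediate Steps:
Function('I')(L) = 0
Function('T')(v) = 0 (Function('T')(v) = Mul(v, 0) = 0)
n = Rational(-1, 6119) (n = Pow(Add(0, -6119), -1) = Pow(-6119, -1) = Rational(-1, 6119) ≈ -0.00016343)
Mul(-1, n) = Mul(-1, Rational(-1, 6119)) = Rational(1, 6119)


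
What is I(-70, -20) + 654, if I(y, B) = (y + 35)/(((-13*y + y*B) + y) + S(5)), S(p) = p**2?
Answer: 296255/453 ≈ 653.98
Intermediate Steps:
I(y, B) = (35 + y)/(25 - 12*y + B*y) (I(y, B) = (y + 35)/(((-13*y + y*B) + y) + 5**2) = (35 + y)/(((-13*y + B*y) + y) + 25) = (35 + y)/((-12*y + B*y) + 25) = (35 + y)/(25 - 12*y + B*y))
I(-70, -20) + 654 = (35 - 70)/(25 - 12*(-70) - 20*(-70)) + 654 = -35/(25 + 840 + 1400) + 654 = -35/2265 + 654 = (1/2265)*(-35) + 654 = -7/453 + 654 = 296255/453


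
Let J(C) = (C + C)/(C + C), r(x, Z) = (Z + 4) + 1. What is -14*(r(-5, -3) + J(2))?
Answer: -42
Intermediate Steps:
r(x, Z) = 5 + Z (r(x, Z) = (4 + Z) + 1 = 5 + Z)
J(C) = 1 (J(C) = (2*C)/((2*C)) = (2*C)*(1/(2*C)) = 1)
-14*(r(-5, -3) + J(2)) = -14*((5 - 3) + 1) = -14*(2 + 1) = -14*3 = -42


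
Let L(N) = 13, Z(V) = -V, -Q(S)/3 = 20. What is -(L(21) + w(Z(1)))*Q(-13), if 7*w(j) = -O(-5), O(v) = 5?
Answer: 5160/7 ≈ 737.14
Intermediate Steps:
Q(S) = -60 (Q(S) = -3*20 = -60)
w(j) = -5/7 (w(j) = (-1*5)/7 = (⅐)*(-5) = -5/7)
-(L(21) + w(Z(1)))*Q(-13) = -(13 - 5/7)*(-60) = -86*(-60)/7 = -1*(-5160/7) = 5160/7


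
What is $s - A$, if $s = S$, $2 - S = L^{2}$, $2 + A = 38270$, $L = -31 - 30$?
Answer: $-41987$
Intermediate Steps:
$L = -61$ ($L = -31 - 30 = -61$)
$A = 38268$ ($A = -2 + 38270 = 38268$)
$S = -3719$ ($S = 2 - \left(-61\right)^{2} = 2 - 3721 = -3719$)
$s = -3719$
$s - A = -3719 - 38268 = -41987$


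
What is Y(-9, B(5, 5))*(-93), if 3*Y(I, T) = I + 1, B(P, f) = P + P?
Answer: 248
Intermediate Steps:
B(P, f) = 2*P
Y(I, T) = 1/3 + I/3 (Y(I, T) = (I + 1)/3 = (1 + I)/3 = 1/3 + I/3)
Y(-9, B(5, 5))*(-93) = (1/3 + (1/3)*(-9))*(-93) = (1/3 - 3)*(-93) = -8/3*(-93) = 248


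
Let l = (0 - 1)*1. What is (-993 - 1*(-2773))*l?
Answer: -1780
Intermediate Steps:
l = -1 (l = -1*1 = -1)
(-993 - 1*(-2773))*l = (-993 - 1*(-2773))*(-1) = (-993 + 2773)*(-1) = 1780*(-1) = -1780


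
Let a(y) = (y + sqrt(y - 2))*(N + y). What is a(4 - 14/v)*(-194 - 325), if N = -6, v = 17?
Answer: 1345248/289 + 49824*sqrt(85)/289 ≈ 6244.3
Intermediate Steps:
a(y) = (-6 + y)*(y + sqrt(-2 + y)) (a(y) = (y + sqrt(y - 2))*(-6 + y) = (y + sqrt(-2 + y))*(-6 + y) = (-6 + y)*(y + sqrt(-2 + y)))
a(4 - 14/v)*(-194 - 325) = ((4 - 14/17)**2 - 6*(4 - 14/17) - 6*sqrt(-2 + (4 - 14/17)) + (4 - 14/17)*sqrt(-2 + (4 - 14/17)))*(-194 - 325) = ((4 - 14*1/17)**2 - 6*(4 - 14*1/17) - 6*sqrt(-2 + (4 - 14*1/17)) + (4 - 14*1/17)*sqrt(-2 + (4 - 14*1/17)))*(-519) = ((4 - 14/17)**2 - 6*(4 - 14/17) - 6*sqrt(-2 + (4 - 14/17)) + (4 - 14/17)*sqrt(-2 + (4 - 14/17)))*(-519) = ((54/17)**2 - 6*54/17 - 6*sqrt(-2 + 54/17) + 54*sqrt(-2 + 54/17)/17)*(-519) = (2916/289 - 324/17 - 12*sqrt(85)/17 + 54*sqrt(20/17)/17)*(-519) = (2916/289 - 324/17 - 12*sqrt(85)/17 + 54*(2*sqrt(85)/17)/17)*(-519) = (2916/289 - 324/17 - 12*sqrt(85)/17 + 108*sqrt(85)/289)*(-519) = (-2592/289 - 96*sqrt(85)/289)*(-519) = 1345248/289 + 49824*sqrt(85)/289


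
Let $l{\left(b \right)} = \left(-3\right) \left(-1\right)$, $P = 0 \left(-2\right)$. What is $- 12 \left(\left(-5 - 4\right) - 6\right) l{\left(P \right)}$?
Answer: $540$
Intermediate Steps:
$P = 0$
$l{\left(b \right)} = 3$
$- 12 \left(\left(-5 - 4\right) - 6\right) l{\left(P \right)} = - 12 \left(\left(-5 - 4\right) - 6\right) 3 = - 12 \left(-9 - 6\right) 3 = \left(-12\right) \left(-15\right) 3 = 180 \cdot 3 = 540$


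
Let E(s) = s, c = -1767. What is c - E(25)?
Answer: -1792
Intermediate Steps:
c - E(25) = -1767 - 1*25 = -1767 - 25 = -1792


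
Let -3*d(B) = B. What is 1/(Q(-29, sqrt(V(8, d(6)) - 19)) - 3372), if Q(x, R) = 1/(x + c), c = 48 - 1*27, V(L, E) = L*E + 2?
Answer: -8/26977 ≈ -0.00029655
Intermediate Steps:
d(B) = -B/3
V(L, E) = 2 + E*L (V(L, E) = E*L + 2 = 2 + E*L)
c = 21 (c = 48 - 27 = 21)
Q(x, R) = 1/(21 + x) (Q(x, R) = 1/(x + 21) = 1/(21 + x))
1/(Q(-29, sqrt(V(8, d(6)) - 19)) - 3372) = 1/(1/(21 - 29) - 3372) = 1/(1/(-8) - 3372) = 1/(-1/8 - 3372) = 1/(-26977/8) = -8/26977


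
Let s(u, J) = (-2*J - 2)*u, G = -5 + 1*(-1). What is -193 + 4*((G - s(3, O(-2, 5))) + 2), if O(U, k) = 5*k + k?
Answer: 535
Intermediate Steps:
O(U, k) = 6*k
G = -6 (G = -5 - 1 = -6)
s(u, J) = u*(-2 - 2*J) (s(u, J) = (-2 - 2*J)*u = u*(-2 - 2*J))
-193 + 4*((G - s(3, O(-2, 5))) + 2) = -193 + 4*((-6 - (-2)*3*(1 + 6*5)) + 2) = -193 + 4*((-6 - (-2)*3*(1 + 30)) + 2) = -193 + 4*((-6 - (-2)*3*31) + 2) = -193 + 4*((-6 - 1*(-186)) + 2) = -193 + 4*((-6 + 186) + 2) = -193 + 4*(180 + 2) = -193 + 4*182 = -193 + 728 = 535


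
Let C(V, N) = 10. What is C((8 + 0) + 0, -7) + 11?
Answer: 21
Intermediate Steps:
C((8 + 0) + 0, -7) + 11 = 10 + 11 = 21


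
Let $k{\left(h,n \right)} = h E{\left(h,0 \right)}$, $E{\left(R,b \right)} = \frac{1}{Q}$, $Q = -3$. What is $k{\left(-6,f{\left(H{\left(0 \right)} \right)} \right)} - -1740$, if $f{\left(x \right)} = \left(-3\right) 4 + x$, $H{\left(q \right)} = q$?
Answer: $1742$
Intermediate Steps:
$E{\left(R,b \right)} = - \frac{1}{3}$ ($E{\left(R,b \right)} = \frac{1}{-3} = - \frac{1}{3}$)
$f{\left(x \right)} = -12 + x$
$k{\left(h,n \right)} = - \frac{h}{3}$ ($k{\left(h,n \right)} = h \left(- \frac{1}{3}\right) = - \frac{h}{3}$)
$k{\left(-6,f{\left(H{\left(0 \right)} \right)} \right)} - -1740 = \left(- \frac{1}{3}\right) \left(-6\right) - -1740 = 2 + 1740 = 1742$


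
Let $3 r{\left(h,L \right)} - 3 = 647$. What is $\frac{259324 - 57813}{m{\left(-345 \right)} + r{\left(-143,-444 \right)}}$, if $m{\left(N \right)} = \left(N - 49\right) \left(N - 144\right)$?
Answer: $\frac{604533}{578648} \approx 1.0447$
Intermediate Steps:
$r{\left(h,L \right)} = \frac{650}{3}$ ($r{\left(h,L \right)} = 1 + \frac{1}{3} \cdot 647 = 1 + \frac{647}{3} = \frac{650}{3}$)
$m{\left(N \right)} = \left(-144 + N\right) \left(-49 + N\right)$ ($m{\left(N \right)} = \left(-49 + N\right) \left(-144 + N\right) = \left(-144 + N\right) \left(-49 + N\right)$)
$\frac{259324 - 57813}{m{\left(-345 \right)} + r{\left(-143,-444 \right)}} = \frac{259324 - 57813}{\left(7056 + \left(-345\right)^{2} - -66585\right) + \frac{650}{3}} = \frac{201511}{\left(7056 + 119025 + 66585\right) + \frac{650}{3}} = \frac{201511}{192666 + \frac{650}{3}} = \frac{201511}{\frac{578648}{3}} = 201511 \cdot \frac{3}{578648} = \frac{604533}{578648}$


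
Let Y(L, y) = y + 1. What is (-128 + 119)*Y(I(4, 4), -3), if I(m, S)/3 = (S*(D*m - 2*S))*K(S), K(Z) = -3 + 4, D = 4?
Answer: 18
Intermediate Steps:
K(Z) = 1
I(m, S) = 3*S*(-2*S + 4*m) (I(m, S) = 3*((S*(4*m - 2*S))*1) = 3*((S*(-2*S + 4*m))*1) = 3*(S*(-2*S + 4*m)) = 3*S*(-2*S + 4*m))
Y(L, y) = 1 + y
(-128 + 119)*Y(I(4, 4), -3) = (-128 + 119)*(1 - 3) = -9*(-2) = 18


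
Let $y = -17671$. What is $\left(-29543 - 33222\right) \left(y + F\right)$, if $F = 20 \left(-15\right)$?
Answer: $1127949815$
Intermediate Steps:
$F = -300$
$\left(-29543 - 33222\right) \left(y + F\right) = \left(-29543 - 33222\right) \left(-17671 - 300\right) = \left(-62765\right) \left(-17971\right) = 1127949815$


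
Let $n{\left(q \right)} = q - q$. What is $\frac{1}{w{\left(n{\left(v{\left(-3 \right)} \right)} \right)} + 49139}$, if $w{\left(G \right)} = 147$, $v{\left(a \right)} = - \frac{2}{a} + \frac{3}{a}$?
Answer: $\frac{1}{49286} \approx 2.029 \cdot 10^{-5}$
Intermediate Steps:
$v{\left(a \right)} = \frac{1}{a}$
$n{\left(q \right)} = 0$
$\frac{1}{w{\left(n{\left(v{\left(-3 \right)} \right)} \right)} + 49139} = \frac{1}{147 + 49139} = \frac{1}{49286}$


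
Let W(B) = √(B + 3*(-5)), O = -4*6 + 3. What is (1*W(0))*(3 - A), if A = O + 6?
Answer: 18*I*√15 ≈ 69.714*I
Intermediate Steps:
O = -21 (O = -24 + 3 = -21)
A = -15 (A = -21 + 6 = -15)
W(B) = √(-15 + B) (W(B) = √(B - 15) = √(-15 + B))
(1*W(0))*(3 - A) = (1*√(-15 + 0))*(3 - 1*(-15)) = (1*√(-15))*(3 + 15) = (1*(I*√15))*18 = (I*√15)*18 = 18*I*√15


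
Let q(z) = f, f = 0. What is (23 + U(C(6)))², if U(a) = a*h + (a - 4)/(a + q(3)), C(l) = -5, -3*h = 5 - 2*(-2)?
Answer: 39601/25 ≈ 1584.0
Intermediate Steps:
h = -3 (h = -(5 - 2*(-2))/3 = -(5 + 4)/3 = -⅓*9 = -3)
q(z) = 0
U(a) = -3*a + (-4 + a)/a (U(a) = a*(-3) + (a - 4)/(a + 0) = -3*a + (-4 + a)/a)
(23 + U(C(6)))² = (23 + (1 - 4/(-5) - 3*(-5)))² = (23 + (1 - 4*(-⅕) + 15))² = (23 + (1 + ⅘ + 15))² = (23 + 84/5)² = (199/5)² = 39601/25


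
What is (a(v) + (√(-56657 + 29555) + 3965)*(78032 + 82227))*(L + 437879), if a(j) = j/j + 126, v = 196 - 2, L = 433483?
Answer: 553686995598444 + 139643602758*I*√27102 ≈ 5.5369e+14 + 2.2989e+13*I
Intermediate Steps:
v = 194
a(j) = 127 (a(j) = 1 + 126 = 127)
(a(v) + (√(-56657 + 29555) + 3965)*(78032 + 82227))*(L + 437879) = (127 + (√(-56657 + 29555) + 3965)*(78032 + 82227))*(433483 + 437879) = (127 + (√(-27102) + 3965)*160259)*871362 = (127 + (I*√27102 + 3965)*160259)*871362 = (127 + (3965 + I*√27102)*160259)*871362 = (127 + (635426935 + 160259*I*√27102))*871362 = (635427062 + 160259*I*√27102)*871362 = 553686995598444 + 139643602758*I*√27102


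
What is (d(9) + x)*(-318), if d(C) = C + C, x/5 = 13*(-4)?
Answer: 76956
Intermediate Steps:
x = -260 (x = 5*(13*(-4)) = 5*(-52) = -260)
d(C) = 2*C
(d(9) + x)*(-318) = (2*9 - 260)*(-318) = (18 - 260)*(-318) = -242*(-318) = 76956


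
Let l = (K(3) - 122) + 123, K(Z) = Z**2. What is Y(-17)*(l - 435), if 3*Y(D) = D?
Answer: 7225/3 ≈ 2408.3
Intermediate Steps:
Y(D) = D/3
l = 10 (l = (3**2 - 122) + 123 = (9 - 122) + 123 = -113 + 123 = 10)
Y(-17)*(l - 435) = ((1/3)*(-17))*(10 - 435) = -17/3*(-425) = 7225/3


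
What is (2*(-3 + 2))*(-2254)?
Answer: 4508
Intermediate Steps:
(2*(-3 + 2))*(-2254) = (2*(-1))*(-2254) = -2*(-2254) = 4508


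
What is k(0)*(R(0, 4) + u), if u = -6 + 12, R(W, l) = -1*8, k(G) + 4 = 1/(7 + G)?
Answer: 54/7 ≈ 7.7143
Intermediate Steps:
k(G) = -4 + 1/(7 + G)
R(W, l) = -8
u = 6
k(0)*(R(0, 4) + u) = ((-27 - 4*0)/(7 + 0))*(-8 + 6) = ((-27 + 0)/7)*(-2) = ((⅐)*(-27))*(-2) = -27/7*(-2) = 54/7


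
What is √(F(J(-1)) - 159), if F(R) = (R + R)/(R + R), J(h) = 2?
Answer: I*√158 ≈ 12.57*I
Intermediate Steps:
F(R) = 1 (F(R) = (2*R)/((2*R)) = (2*R)*(1/(2*R)) = 1)
√(F(J(-1)) - 159) = √(1 - 159) = √(-158) = I*√158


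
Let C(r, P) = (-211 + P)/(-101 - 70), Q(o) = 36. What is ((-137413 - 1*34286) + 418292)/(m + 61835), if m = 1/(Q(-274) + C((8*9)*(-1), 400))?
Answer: 163491159/40996624 ≈ 3.9879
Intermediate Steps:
C(r, P) = 211/171 - P/171 (C(r, P) = (-211 + P)/(-171) = (-211 + P)*(-1/171) = 211/171 - P/171)
m = 19/663 (m = 1/(36 + (211/171 - 1/171*400)) = 1/(36 + (211/171 - 400/171)) = 1/(36 - 21/19) = 1/(663/19) = 19/663 ≈ 0.028658)
((-137413 - 1*34286) + 418292)/(m + 61835) = ((-137413 - 1*34286) + 418292)/(19/663 + 61835) = ((-137413 - 34286) + 418292)/(40996624/663) = (-171699 + 418292)*(663/40996624) = 246593*(663/40996624) = 163491159/40996624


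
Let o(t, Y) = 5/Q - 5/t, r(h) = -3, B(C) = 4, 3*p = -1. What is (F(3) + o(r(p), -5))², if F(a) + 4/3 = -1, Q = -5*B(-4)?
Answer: 121/144 ≈ 0.84028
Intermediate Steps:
p = -⅓ (p = (⅓)*(-1) = -⅓ ≈ -0.33333)
Q = -20 (Q = -5*4 = -20)
F(a) = -7/3 (F(a) = -4/3 - 1 = -7/3)
o(t, Y) = -¼ - 5/t (o(t, Y) = 5/(-20) - 5/t = 5*(-1/20) - 5/t = -¼ - 5/t)
(F(3) + o(r(p), -5))² = (-7/3 + (¼)*(-20 - 1*(-3))/(-3))² = (-7/3 + (¼)*(-⅓)*(-20 + 3))² = (-7/3 + (¼)*(-⅓)*(-17))² = (-7/3 + 17/12)² = (-11/12)² = 121/144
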